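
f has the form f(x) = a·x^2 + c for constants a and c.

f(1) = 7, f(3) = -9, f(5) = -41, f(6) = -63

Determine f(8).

-119

From f(1) = 7 and f(3) = -9: 1a + c = 7 and 9a + c = -9.
Subtracting: 8a = -16, so a = -2; then c = 7 − (-2)·1 = 9.
So f(x) = -2x² + 9, and f(8) = -119.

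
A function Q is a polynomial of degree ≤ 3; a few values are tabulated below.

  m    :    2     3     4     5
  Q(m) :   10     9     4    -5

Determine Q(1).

7

First differences: -1, -5, -9. Second differences: -4, -4.
Level-2 differences are constant, so Q has degree 2.
Fitting a degree-2 polynomial gives Q(m) = -2m² + 9m.
Then Q(1) = 7.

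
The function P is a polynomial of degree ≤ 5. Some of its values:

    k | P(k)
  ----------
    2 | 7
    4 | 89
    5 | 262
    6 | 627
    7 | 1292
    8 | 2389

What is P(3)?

24

Write P(k) = ak^5 + bk^4 + ck³ + dk² + ek + p; the 6 given values yield a linear system in the 6 coefficients.
Solving, the leading coefficient vanishes, and P(k) = k^4 - 4k³ + 5k² + 3k - 3.
Then P(3) = 24.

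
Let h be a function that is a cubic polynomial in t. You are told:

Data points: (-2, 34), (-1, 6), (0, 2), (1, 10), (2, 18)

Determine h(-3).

98

First differences: -28, -4, 8, 8. Second differences: 24, 12, 0. Third differences: -12, -12.
Level-3 differences are constant, so h has degree 3.
Fitting a degree-3 polynomial gives h(t) = -2t³ + 6t² + 4t + 2.
Then h(-3) = 98.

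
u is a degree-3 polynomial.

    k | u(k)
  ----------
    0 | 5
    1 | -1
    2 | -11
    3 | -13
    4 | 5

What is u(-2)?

-43

First differences: -6, -10, -2, 18. Second differences: -4, 8, 20. Third differences: 12, 12.
Level-3 differences are constant, so u has degree 3.
Fitting a degree-3 polynomial gives u(k) = 2k³ - 8k² + 5.
Then u(-2) = -43.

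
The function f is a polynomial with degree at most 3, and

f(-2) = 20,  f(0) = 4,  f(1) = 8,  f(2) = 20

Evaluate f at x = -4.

68

Write f(x) = ax³ + bx² + cx + d; the 4 given values yield a linear system in the 4 coefficients.
Solving, the leading coefficient vanishes, and f(x) = 4x² + 4.
Then f(-4) = 68.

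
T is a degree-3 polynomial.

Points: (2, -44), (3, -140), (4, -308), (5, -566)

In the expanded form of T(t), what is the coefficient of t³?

-3

Write T(t) = at³ + bt² + ct + d; the 4 given values yield a linear system in the 4 coefficients.
Solving, T(t) = -3t³ - 9t² + 6t + 4.
The coefficient of t³ is -3.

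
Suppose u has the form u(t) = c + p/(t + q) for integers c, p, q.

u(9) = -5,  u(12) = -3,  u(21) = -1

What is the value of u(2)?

(u(t) − c)(t + q) = p for each data point; the three points give a linear system in c and q, then p follows.
Solving: c = 1, q = -3, p = -36, so u(t) = 1 − 36/(t − 3).
Then u(2) = 1 − 36/(-1) = 37.

37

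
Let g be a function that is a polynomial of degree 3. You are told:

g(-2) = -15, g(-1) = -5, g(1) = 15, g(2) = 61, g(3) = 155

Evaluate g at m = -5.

Write g(m) = am³ + bm² + cm + d; the 5 given values yield a linear system in the 4 coefficients.
Solving, g(m) = 3m³ + 6m² + 7m - 1.
Then g(-5) = -261.

-261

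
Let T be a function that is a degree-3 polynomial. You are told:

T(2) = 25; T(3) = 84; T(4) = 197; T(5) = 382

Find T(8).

1549

Write T(k) = ak³ + bk² + ck + d; the 4 given values yield a linear system in the 4 coefficients.
Solving, T(k) = 3k³ + 2k - 3.
Then T(8) = 1549.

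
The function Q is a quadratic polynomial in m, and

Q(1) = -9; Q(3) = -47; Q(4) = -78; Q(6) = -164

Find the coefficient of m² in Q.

-4

Write Q(m) = am² + bm + c; the 4 given values yield a linear system in the 3 coefficients.
Solving, Q(m) = -4m² - 3m - 2.
The coefficient of m² is -4.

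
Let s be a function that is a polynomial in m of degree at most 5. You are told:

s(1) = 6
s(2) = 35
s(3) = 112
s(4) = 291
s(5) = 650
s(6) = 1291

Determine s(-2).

27

First differences: 29, 77, 179, 359, 641. Second differences: 48, 102, 180, 282. Third differences: 54, 78, 102. Fourth differences: 24, 24.
Level-4 differences are constant, so s has degree 4.
Fitting a degree-4 polynomial gives s(m) = m^4 - m³ + 5m² + 6m - 5.
Then s(-2) = 27.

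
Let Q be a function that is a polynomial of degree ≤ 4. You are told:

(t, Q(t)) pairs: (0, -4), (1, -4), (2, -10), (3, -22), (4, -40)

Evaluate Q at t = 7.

-130

Write Q(t) = at^4 + bt³ + ct² + dt + e; the 5 given values yield a linear system in the 5 coefficients.
Solving, the top 2 coefficients vanish, and Q(t) = -3t² + 3t - 4.
Then Q(7) = -130.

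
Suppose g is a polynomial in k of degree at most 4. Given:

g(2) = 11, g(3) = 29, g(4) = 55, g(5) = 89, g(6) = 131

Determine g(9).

First differences: 18, 26, 34, 42. Second differences: 8, 8, 8.
Level-2 differences are constant, so g has degree 2.
Fitting a degree-2 polynomial gives g(k) = 4k² - 2k - 1.
Then g(9) = 305.

305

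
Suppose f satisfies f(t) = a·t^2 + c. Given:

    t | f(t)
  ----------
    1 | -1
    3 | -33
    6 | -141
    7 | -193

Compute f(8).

From f(1) = -1 and f(3) = -33: 1a + c = -1 and 9a + c = -33.
Subtracting: 8a = -32, so a = -4; then c = -1 − (-4)·1 = 3.
So f(t) = -4t² + 3, and f(8) = -253.

-253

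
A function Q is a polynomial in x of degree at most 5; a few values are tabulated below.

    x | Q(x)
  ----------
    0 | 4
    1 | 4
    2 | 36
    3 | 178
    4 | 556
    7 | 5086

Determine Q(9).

Write Q(x) = ax^5 + bx^4 + cx³ + dx² + ex + p; the 6 given values yield a linear system in the 6 coefficients.
Solving, the leading coefficient vanishes, and Q(x) = 2x^4 + x³ - x² - 2x + 4.
Then Q(9) = 13756.

13756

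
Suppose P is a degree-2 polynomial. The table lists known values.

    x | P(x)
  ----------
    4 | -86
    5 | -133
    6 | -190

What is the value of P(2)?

-22

Write P(x) = ax² + bx + c; the 3 given values yield a linear system in the 3 coefficients.
Solving, P(x) = -5x² - 2x + 2.
Then P(2) = -22.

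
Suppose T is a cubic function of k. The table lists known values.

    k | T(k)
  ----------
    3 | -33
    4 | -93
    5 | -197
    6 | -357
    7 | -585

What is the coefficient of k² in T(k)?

Write T(k) = ak³ + bk² + ck + d; the 5 given values yield a linear system in the 4 coefficients.
Solving, T(k) = -2k³ + 2k² + 3.
The coefficient of k² is 2.

2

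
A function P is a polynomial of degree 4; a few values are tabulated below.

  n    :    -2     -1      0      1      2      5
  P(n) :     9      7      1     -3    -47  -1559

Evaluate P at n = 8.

Write P(n) = an^4 + bn³ + cn² + dn + e; the 6 given values yield a linear system in the 5 coefficients.
Solving, P(n) = -2n^4 - 3n³ + 3n² - 2n + 1.
Then P(8) = -9551.

-9551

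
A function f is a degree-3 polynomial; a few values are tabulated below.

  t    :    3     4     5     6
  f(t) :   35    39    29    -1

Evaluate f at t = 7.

Write f(t) = at³ + bt² + ct + d; the 4 given values yield a linear system in the 4 coefficients.
Solving, f(t) = -t³ + 5t² + 6t - 1.
Then f(7) = -57.

-57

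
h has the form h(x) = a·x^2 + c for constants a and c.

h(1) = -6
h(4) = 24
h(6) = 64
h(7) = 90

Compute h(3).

From h(1) = -6 and h(4) = 24: 1a + c = -6 and 16a + c = 24.
Subtracting: 15a = 30, so a = 2; then c = -6 − 2·1 = -8.
So h(x) = 2x² − 8, and h(3) = 10.

10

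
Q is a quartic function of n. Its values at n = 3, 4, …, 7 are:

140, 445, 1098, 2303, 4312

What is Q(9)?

11990

Write Q(n) = an^4 + bn³ + cn² + dn + e; the 5 given values yield a linear system in the 5 coefficients.
Solving, Q(n) = 2n^4 - 2n³ + 4n² + n - 7.
Then Q(9) = 11990.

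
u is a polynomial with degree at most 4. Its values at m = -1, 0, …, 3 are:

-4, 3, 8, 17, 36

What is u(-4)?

-97

First differences: 7, 5, 9, 19. Second differences: -2, 4, 10. Third differences: 6, 6.
Level-3 differences are constant, so u has degree 3.
Fitting a degree-3 polynomial gives u(m) = m³ - m² + 5m + 3.
Then u(-4) = -97.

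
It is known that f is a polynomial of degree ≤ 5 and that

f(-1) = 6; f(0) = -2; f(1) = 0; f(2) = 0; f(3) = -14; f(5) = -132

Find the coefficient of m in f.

-1

Write f(m) = am^5 + bm^4 + cm³ + dm² + em + p; the 6 given values yield a linear system in the 6 coefficients.
Solving, the top 2 coefficients vanish, and f(m) = -2m³ + 5m² - m - 2.
The coefficient of m is -1.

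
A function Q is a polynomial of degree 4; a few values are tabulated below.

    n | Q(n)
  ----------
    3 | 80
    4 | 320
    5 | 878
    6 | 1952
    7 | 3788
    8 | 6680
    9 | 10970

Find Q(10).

17048

Write Q(n) = an^4 + bn³ + cn² + dn + e; the 7 given values yield a linear system in the 5 coefficients.
Solving, Q(n) = 2n^4 - 3n³ + n² - 6n + 8.
Then Q(10) = 17048.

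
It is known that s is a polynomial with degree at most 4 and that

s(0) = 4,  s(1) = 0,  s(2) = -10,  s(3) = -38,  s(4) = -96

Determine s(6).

Write s(n) = an^4 + bn³ + cn² + dn + e; the 5 given values yield a linear system in the 5 coefficients.
Solving, the leading coefficient vanishes, and s(n) = -2n³ + 3n² - 5n + 4.
Then s(6) = -350.

-350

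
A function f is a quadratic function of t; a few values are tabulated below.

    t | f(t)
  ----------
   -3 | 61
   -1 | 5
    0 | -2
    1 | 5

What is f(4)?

110

Write f(t) = at² + bt + c; the 4 given values yield a linear system in the 3 coefficients.
Solving, f(t) = 7t² - 2.
Then f(4) = 110.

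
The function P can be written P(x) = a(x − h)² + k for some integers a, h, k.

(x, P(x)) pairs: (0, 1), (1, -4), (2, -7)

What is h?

First differences -5, -3; second difference 2 = 2a, so a = 1.
Expanding, the x-coefficient is −2ah = -2h; matching it to the data gives h = 3, and then k = -8.
So P(x) = 1(x − 3)² − 8.
Hence h = 3.

3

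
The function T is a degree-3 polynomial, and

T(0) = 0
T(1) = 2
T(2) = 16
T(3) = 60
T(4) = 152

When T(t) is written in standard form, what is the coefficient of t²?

First differences: 2, 14, 44, 92. Second differences: 12, 30, 48. Third differences: 18, 18.
Level-3 differences are constant, so T has degree 3.
Fitting a degree-3 polynomial gives T(t) = 3t³ - 3t² + 2t.
The coefficient of t² is -3.

-3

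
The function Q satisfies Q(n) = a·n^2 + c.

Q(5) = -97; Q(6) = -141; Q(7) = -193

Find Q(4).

From Q(5) = -97 and Q(6) = -141: 25a + c = -97 and 36a + c = -141.
Subtracting: 11a = -44, so a = -4; then c = -97 − (-4)·25 = 3.
So Q(n) = -4n² + 3, and Q(4) = -61.

-61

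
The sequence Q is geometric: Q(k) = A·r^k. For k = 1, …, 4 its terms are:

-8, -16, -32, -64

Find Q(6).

Consecutive ratio: -16/(-8) = 2, and -32/(-16) = 2, so r = 2.
Then A·2^1 = -8 gives A = -4, and Q(k) = -4·2^k.
Q(6) = -4·2^6 = -256.

-256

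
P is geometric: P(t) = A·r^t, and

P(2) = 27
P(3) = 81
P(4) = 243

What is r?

Consecutive ratio: 81/27 = 3, and 243/81 = 3, so r = 3.
Then A·3^2 = 27 gives A = 3, and P(t) = 3·3^t.

3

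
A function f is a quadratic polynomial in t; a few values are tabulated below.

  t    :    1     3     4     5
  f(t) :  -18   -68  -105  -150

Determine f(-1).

0

Write f(t) = at² + bt + c; the 4 given values yield a linear system in the 3 coefficients.
Solving, f(t) = -4t² - 9t - 5.
Then f(-1) = 0.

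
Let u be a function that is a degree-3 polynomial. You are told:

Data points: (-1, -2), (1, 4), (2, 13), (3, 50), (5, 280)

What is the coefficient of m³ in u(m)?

Write u(m) = am³ + bm² + cm + d; the 5 given values yield a linear system in the 4 coefficients.
Solving, u(m) = 3m³ - 4m² + 5.
The coefficient of m³ is 3.

3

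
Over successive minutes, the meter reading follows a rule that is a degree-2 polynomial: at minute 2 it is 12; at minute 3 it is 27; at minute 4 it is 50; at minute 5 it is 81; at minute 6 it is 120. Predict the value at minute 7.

Write the value at t as T(t).
First differences: 15, 23, 31, 39. Second differences: 8, 8, 8.
Level-2 differences are constant, so T has degree 2.
Extending the table by one column gives the next first difference 47, so T(7) = 120 + 47 = 167.

167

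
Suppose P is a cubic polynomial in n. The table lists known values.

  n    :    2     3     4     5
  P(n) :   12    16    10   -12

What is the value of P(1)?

4

Write P(n) = an³ + bn² + cn + d; the 4 given values yield a linear system in the 4 coefficients.
Solving, P(n) = -n³ + 4n² + 3n - 2.
Then P(1) = 4.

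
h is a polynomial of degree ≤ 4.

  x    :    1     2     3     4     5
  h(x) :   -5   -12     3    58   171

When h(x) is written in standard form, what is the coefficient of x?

-7

First differences: -7, 15, 55, 113. Second differences: 22, 40, 58. Third differences: 18, 18.
Level-3 differences are constant, so h has degree 3.
Fitting a degree-3 polynomial gives h(x) = 3x³ - 7x² - 7x + 6.
The coefficient of x is -7.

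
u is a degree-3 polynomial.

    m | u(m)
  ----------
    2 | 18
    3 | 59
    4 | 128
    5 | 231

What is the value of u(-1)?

Write u(m) = am³ + bm² + cm + d; the 4 given values yield a linear system in the 4 coefficients.
Solving, u(m) = m³ + 5m² - 3m - 4.
Then u(-1) = 3.

3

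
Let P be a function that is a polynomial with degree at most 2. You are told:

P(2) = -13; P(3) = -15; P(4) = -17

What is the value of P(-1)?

First differences: -2, -2.
Level-1 differences are constant, so P has degree 1.
Fitting a degree-1 polynomial gives P(x) = -2x - 9.
Then P(-1) = -7.

-7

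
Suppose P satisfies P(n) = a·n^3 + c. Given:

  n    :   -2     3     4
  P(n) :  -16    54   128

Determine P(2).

From P(-2) = -16 and P(3) = 54: -8a + c = -16 and 27a + c = 54.
Subtracting: 35a = 70, so a = 2; then c = -16 − 2·(-8) = 0.
So P(n) = 2n³ + 0, and P(2) = 16.

16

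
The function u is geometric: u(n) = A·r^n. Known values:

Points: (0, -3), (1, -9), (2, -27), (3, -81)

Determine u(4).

Consecutive ratio: -9/(-3) = 3, and -27/(-9) = 3, so r = 3.
Then A·3^0 = -3 gives A = -3, and u(n) = -3·3^n.
u(4) = -3·3^4 = -243.

-243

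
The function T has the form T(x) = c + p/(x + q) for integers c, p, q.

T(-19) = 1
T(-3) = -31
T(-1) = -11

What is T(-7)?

9

(T(x) − c)(x + q) = p for each data point; the three points give a linear system in c and q, then p follows.
Solving: c = -1, q = 4, p = -30, so T(x) = -1 − 30/(x + 4).
Then T(-7) = -1 − 30/(-3) = 9.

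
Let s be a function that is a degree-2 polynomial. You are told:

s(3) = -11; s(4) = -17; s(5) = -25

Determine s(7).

Write s(k) = ak² + bk + c; the 3 given values yield a linear system in the 3 coefficients.
Solving, s(k) = -k² + k - 5.
Then s(7) = -47.

-47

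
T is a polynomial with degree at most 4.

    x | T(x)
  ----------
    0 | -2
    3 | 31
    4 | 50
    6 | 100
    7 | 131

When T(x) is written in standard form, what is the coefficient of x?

Write T(x) = ax^4 + bx³ + cx² + dx + e; the 5 given values yield a linear system in the 5 coefficients.
Solving, the top 2 coefficients vanish, and T(x) = 2x² + 5x - 2.
The coefficient of x is 5.

5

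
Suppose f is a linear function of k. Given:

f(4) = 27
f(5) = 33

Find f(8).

51

Write f(k) = ak + b; the 2 given values yield a linear system in the 2 coefficients.
Solving, f(k) = 6k + 3.
Then f(8) = 51.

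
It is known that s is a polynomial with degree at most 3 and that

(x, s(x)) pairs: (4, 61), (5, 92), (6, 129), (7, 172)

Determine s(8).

First differences: 31, 37, 43. Second differences: 6, 6.
Level-2 differences are constant, so s has degree 2.
Extending the table by one column gives the next first difference 49, so s(8) = 172 + 49 = 221.

221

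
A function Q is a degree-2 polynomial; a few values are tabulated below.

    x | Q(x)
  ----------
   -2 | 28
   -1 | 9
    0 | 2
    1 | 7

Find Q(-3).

59

Write Q(x) = ax² + bx + c; the 4 given values yield a linear system in the 3 coefficients.
Solving, Q(x) = 6x² - x + 2.
Then Q(-3) = 59.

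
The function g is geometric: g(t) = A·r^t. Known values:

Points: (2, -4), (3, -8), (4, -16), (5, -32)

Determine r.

Consecutive ratio: -8/(-4) = 2, and -16/(-8) = 2, so r = 2.
Then A·2^2 = -4 gives A = -1, and g(t) = -1·2^t.

2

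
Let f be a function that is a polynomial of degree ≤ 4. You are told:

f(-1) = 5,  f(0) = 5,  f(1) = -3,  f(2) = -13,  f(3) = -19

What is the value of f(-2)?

First differences: 0, -8, -10, -6. Second differences: -8, -2, 4. Third differences: 6, 6.
Level-3 differences are constant, so f has degree 3.
Fitting a degree-3 polynomial gives f(k) = k³ - 4k² - 5k + 5.
Then f(-2) = -9.

-9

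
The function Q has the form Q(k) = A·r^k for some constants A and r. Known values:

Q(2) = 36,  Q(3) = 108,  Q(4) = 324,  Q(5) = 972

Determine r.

3

Consecutive ratio: 108/36 = 3, and 324/108 = 3, so r = 3.
Then A·3^2 = 36 gives A = 4, and Q(k) = 4·3^k.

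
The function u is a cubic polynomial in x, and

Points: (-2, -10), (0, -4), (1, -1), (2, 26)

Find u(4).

Write u(x) = ax³ + bx² + cx + d; the 4 given values yield a linear system in the 4 coefficients.
Solving, u(x) = 3x³ + 3x² - 3x - 4.
Then u(4) = 224.

224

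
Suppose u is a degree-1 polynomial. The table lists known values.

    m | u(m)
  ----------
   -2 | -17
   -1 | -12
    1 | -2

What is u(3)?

Write u(m) = am + b; the 3 given values yield a linear system in the 2 coefficients.
Solving, u(m) = 5m - 7.
Then u(3) = 8.

8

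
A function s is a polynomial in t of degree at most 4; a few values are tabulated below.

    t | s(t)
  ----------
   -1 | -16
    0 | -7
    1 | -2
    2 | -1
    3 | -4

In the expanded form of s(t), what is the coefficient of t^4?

0

Write s(t) = at^4 + bt³ + ct² + dt + e; the 5 given values yield a linear system in the 5 coefficients.
Solving, the top 2 coefficients vanish, and s(t) = -2t² + 7t - 7.
The coefficient of t^4 is 0.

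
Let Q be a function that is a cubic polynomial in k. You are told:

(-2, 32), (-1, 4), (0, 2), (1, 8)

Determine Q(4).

-106

Write Q(k) = ak³ + bk² + ck + d; the 4 given values yield a linear system in the 4 coefficients.
Solving, Q(k) = -3k³ + 4k² + 5k + 2.
Then Q(4) = -106.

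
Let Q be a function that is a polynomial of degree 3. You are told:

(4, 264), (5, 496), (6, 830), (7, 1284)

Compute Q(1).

0

Write Q(t) = at³ + bt² + ct + d; the 4 given values yield a linear system in the 4 coefficients.
Solving, Q(t) = 3t³ + 6t² - 5t - 4.
Then Q(1) = 0.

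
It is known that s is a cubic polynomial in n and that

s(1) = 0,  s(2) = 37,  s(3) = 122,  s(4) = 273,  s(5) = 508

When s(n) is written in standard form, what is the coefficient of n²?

6

Write s(n) = an³ + bn² + cn + d; the 5 given values yield a linear system in the 4 coefficients.
Solving, s(n) = 3n³ + 6n² - 2n - 7.
The coefficient of n² is 6.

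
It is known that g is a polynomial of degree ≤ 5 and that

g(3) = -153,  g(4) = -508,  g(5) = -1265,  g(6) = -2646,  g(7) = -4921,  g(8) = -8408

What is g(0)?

First differences: -355, -757, -1381, -2275, -3487. Second differences: -402, -624, -894, -1212. Third differences: -222, -270, -318. Fourth differences: -48, -48.
Level-4 differences are constant, so g has degree 4.
Fitting a degree-4 polynomial gives g(x) = -2x^4 - x³ + 5x² - 3x.
The constant term is g(0) = 0.

0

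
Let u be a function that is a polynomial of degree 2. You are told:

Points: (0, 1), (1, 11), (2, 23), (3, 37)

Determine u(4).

First differences: 10, 12, 14. Second differences: 2, 2.
Level-2 differences are constant, so u has degree 2.
Fitting a degree-2 polynomial gives u(m) = m² + 9m + 1.
Then u(4) = 53.

53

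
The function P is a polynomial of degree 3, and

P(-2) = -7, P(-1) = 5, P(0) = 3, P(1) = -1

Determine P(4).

95

Write P(t) = at³ + bt² + ct + d; the 4 given values yield a linear system in the 4 coefficients.
Solving, P(t) = 2t³ - t² - 5t + 3.
Then P(4) = 95.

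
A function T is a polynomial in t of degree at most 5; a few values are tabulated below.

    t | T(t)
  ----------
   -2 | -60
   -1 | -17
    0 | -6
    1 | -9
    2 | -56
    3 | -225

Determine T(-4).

-554

Write T(t) = at^5 + bt^4 + ct³ + dt² + et + p; the 6 given values yield a linear system in the 6 coefficients.
Solving, the leading coefficient vanishes, and T(t) = -2t^4 - t³ - 5t² + 5t - 6.
Then T(-4) = -554.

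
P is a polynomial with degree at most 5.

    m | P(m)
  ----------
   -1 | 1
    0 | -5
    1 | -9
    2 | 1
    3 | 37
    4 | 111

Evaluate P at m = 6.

421

Write P(m) = am^5 + bm^4 + cm³ + dm² + em + p; the 6 given values yield a linear system in the 6 coefficients.
Solving, the top 2 coefficients vanish, and P(m) = 2m³ + m² - 7m - 5.
Then P(6) = 421.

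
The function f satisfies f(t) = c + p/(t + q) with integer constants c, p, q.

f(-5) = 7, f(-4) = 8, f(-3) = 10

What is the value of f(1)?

(f(t) − c)(t + q) = p for each data point; the three points give a linear system in c and q, then p follows.
Solving: c = 4, q = 1, p = -12, so f(t) = 4 − 12/(t + 1).
Then f(1) = 4 − 12/2 = -2.

-2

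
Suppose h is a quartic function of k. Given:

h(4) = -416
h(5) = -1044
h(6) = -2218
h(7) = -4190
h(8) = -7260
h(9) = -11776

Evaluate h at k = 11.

Write h(k) = ak^4 + bk³ + ck² + dk + e; the 6 given values yield a linear system in the 5 coefficients.
Solving, h(k) = -2k^4 + 2k³ - k² - 3k - 4.
Then h(11) = -26778.

-26778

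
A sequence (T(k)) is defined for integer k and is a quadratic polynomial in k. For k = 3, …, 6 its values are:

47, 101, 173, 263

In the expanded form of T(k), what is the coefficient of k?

-9

First differences: 54, 72, 90. Second differences: 18, 18.
Level-2 differences are constant, so T has degree 2.
Fitting a degree-2 polynomial gives T(k) = 9k² - 9k - 7.
The coefficient of k is -9.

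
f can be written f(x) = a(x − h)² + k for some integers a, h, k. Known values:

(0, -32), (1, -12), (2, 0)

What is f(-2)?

First differences 20, 12; second difference -8 = 2a, so a = -4.
Expanding, the x-coefficient is −2ah = 8h; matching it to the data gives h = 3, and then k = 4.
So f(x) = -4(x − 3)² + 4.
f(-2) = -4·(-5)² + 4 = -96.

-96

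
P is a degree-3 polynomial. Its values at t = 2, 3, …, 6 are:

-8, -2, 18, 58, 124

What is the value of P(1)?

-6

First differences: 6, 20, 40, 66. Second differences: 14, 20, 26. Third differences: 6, 6.
Level-3 differences are constant, so P has degree 3.
Fitting a degree-3 polynomial gives P(t) = t³ - 2t² - 3t - 2.
Then P(1) = -6.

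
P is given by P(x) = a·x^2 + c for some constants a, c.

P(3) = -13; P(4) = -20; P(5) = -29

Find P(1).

-5

From P(3) = -13 and P(4) = -20: 9a + c = -13 and 16a + c = -20.
Subtracting: 7a = -7, so a = -1; then c = -13 − (-1)·9 = -4.
So P(x) = -1x² − 4, and P(1) = -5.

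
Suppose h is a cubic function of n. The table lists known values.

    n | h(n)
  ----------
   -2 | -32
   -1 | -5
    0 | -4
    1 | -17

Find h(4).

-20

Write h(n) = an³ + bn² + cn + d; the 4 given values yield a linear system in the 4 coefficients.
Solving, h(n) = 2n³ - 7n² - 8n - 4.
Then h(4) = -20.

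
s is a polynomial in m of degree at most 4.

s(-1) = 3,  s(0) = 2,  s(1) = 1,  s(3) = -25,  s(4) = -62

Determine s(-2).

10

Write s(m) = am^4 + bm³ + cm² + dm + e; the 5 given values yield a linear system in the 5 coefficients.
Solving, the leading coefficient vanishes, and s(m) = -m³ + 2.
Then s(-2) = 10.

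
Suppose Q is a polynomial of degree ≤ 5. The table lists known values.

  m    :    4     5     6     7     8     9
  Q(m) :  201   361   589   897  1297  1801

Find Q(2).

First differences: 160, 228, 308, 400, 504. Second differences: 68, 80, 92, 104. Third differences: 12, 12, 12.
Level-3 differences are constant, so Q has degree 3.
Fitting a degree-3 polynomial gives Q(m) = 2m³ + 4m² + 2m + 1.
Then Q(2) = 37.

37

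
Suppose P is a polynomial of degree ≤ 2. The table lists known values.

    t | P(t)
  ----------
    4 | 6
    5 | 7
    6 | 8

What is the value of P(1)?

3

First differences: 1, 1.
Level-1 differences are constant, so P has degree 1.
Fitting a degree-1 polynomial gives P(t) = t + 2.
Then P(1) = 3.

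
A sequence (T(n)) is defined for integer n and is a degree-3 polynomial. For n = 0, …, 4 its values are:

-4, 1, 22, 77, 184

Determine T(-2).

-38

Write T(n) = an³ + bn² + cn + d; the 5 given values yield a linear system in the 4 coefficients.
Solving, T(n) = 3n³ - n² + 3n - 4.
Then T(-2) = -38.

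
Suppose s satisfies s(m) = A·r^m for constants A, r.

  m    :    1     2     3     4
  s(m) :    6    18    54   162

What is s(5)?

Consecutive ratio: 18/6 = 3, and 54/18 = 3, so r = 3.
Then A·3^1 = 6 gives A = 2, and s(m) = 2·3^m.
s(5) = 2·3^5 = 486.

486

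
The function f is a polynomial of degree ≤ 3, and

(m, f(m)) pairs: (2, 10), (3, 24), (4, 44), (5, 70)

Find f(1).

Write f(m) = am³ + bm² + cm + d; the 4 given values yield a linear system in the 4 coefficients.
Solving, the leading coefficient vanishes, and f(m) = 3m² - m.
Then f(1) = 2.

2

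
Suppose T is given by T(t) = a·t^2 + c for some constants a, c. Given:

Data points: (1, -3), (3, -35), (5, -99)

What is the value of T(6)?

-143

From T(1) = -3 and T(3) = -35: 1a + c = -3 and 9a + c = -35.
Subtracting: 8a = -32, so a = -4; then c = -3 − (-4)·1 = 1.
So T(t) = -4t² + 1, and T(6) = -143.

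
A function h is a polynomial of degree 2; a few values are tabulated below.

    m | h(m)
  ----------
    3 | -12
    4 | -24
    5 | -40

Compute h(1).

0

Write h(m) = am² + bm + c; the 3 given values yield a linear system in the 3 coefficients.
Solving, h(m) = -2m² + 2m.
Then h(1) = 0.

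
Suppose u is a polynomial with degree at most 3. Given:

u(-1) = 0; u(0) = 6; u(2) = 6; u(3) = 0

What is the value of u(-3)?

Write u(m) = am³ + bm² + cm + d; the 4 given values yield a linear system in the 4 coefficients.
Solving, the leading coefficient vanishes, and u(m) = -2m² + 4m + 6.
Then u(-3) = -24.

-24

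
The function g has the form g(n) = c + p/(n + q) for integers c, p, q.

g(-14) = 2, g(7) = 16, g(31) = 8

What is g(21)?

9

(g(n) − c)(n + q) = p for each data point; the three points give a linear system in c and q, then p follows.
Solving: c = 6, q = -1, p = 60, so g(n) = 6 + 60/(n − 1).
Then g(21) = 6 + 60/20 = 9.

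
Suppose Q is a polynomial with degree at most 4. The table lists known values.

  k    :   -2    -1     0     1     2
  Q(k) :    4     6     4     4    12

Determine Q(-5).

First differences: 2, -2, 0, 8. Second differences: -4, 2, 8. Third differences: 6, 6.
Level-3 differences are constant, so Q has degree 3.
Fitting a degree-3 polynomial gives Q(k) = k³ + k² - 2k + 4.
Then Q(-5) = -86.

-86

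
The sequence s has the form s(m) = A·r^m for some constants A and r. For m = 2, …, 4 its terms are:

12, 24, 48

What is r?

Consecutive ratio: 24/12 = 2, and 48/24 = 2, so r = 2.
Then A·2^2 = 12 gives A = 3, and s(m) = 3·2^m.

2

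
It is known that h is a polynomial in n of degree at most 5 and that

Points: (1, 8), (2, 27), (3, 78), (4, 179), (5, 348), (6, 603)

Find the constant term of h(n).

3

First differences: 19, 51, 101, 169, 255. Second differences: 32, 50, 68, 86. Third differences: 18, 18, 18.
Level-3 differences are constant, so h has degree 3.
Fitting a degree-3 polynomial gives h(n) = 3n³ - 2n² + 4n + 3.
The constant term is h(0) = 3.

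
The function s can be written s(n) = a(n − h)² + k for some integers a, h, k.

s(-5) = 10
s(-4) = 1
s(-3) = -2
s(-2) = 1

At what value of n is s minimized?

-3

First differences -9, -3, 3; second difference 6 = 2a, so a = 3.
Expanding, the n-coefficient is −2ah = -6h; matching it to the data gives h = -3, and then k = -2.
So s(n) = 3(n + 3)² − 2.
Hence h = -3.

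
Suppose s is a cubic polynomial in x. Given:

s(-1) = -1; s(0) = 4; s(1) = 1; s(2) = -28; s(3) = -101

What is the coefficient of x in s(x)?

4

First differences: 5, -3, -29, -73. Second differences: -8, -26, -44. Third differences: -18, -18.
Level-3 differences are constant, so s has degree 3.
Fitting a degree-3 polynomial gives s(x) = -3x³ - 4x² + 4x + 4.
The coefficient of x is 4.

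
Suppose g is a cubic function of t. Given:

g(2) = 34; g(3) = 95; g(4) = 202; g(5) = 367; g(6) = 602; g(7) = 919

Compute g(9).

1847

First differences: 61, 107, 165, 235, 317. Second differences: 46, 58, 70, 82. Third differences: 12, 12, 12.
Level-3 differences are constant, so g has degree 3.
Fitting a degree-3 polynomial gives g(t) = 2t³ + 5t² - 2t + 2.
Then g(9) = 1847.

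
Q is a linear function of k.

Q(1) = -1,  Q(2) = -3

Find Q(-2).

Write Q(k) = ak + b; the 2 given values yield a linear system in the 2 coefficients.
Solving, Q(k) = -2k + 1.
Then Q(-2) = 5.

5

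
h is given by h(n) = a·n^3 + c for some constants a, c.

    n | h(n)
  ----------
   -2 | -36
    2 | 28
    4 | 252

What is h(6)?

From h(-2) = -36 and h(2) = 28: -8a + c = -36 and 8a + c = 28.
Subtracting: 16a = 64, so a = 4; then c = -36 − 4·(-8) = -4.
So h(n) = 4n³ − 4, and h(6) = 860.

860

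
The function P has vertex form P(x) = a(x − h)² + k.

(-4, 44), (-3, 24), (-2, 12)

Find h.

-1

First differences -20, -12; second difference 8 = 2a, so a = 4.
Expanding, the x-coefficient is −2ah = -8h; matching it to the data gives h = -1, and then k = 8.
So P(x) = 4(x + 1)² + 8.
Hence h = -1.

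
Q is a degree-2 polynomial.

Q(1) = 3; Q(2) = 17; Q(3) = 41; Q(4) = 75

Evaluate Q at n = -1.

Write Q(n) = an² + bn + c; the 4 given values yield a linear system in the 3 coefficients.
Solving, Q(n) = 5n² - n - 1.
Then Q(-1) = 5.

5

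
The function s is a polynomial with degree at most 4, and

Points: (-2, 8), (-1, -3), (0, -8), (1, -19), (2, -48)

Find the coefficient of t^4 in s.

0

First differences: -11, -5, -11, -29. Second differences: 6, -6, -18. Third differences: -12, -12.
Level-3 differences are constant, so s has degree 3.
Fitting a degree-3 polynomial gives s(t) = -2t³ - 3t² - 6t - 8.
The coefficient of t^4 is 0.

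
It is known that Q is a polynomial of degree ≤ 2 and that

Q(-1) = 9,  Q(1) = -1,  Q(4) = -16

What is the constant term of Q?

4

Write Q(m) = am² + bm + c; the 3 given values yield a linear system in the 3 coefficients.
Solving, the leading coefficient vanishes, and Q(m) = -5m + 4.
The constant term is Q(0) = 4.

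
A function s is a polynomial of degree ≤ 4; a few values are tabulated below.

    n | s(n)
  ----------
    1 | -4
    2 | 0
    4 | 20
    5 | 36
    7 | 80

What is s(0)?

-4

Write s(n) = an^4 + bn³ + cn² + dn + e; the 5 given values yield a linear system in the 5 coefficients.
Solving, the top 2 coefficients vanish, and s(n) = 2n² - 2n - 4.
The constant term is s(0) = -4.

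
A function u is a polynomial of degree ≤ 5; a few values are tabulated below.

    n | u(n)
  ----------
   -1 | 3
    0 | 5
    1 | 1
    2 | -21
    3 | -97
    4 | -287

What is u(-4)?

Write u(n) = an^5 + bn^4 + cn³ + dn² + en + p; the 6 given values yield a linear system in the 6 coefficients.
Solving, the leading coefficient vanishes, and u(n) = -n^4 - 2n² - n + 5.
Then u(-4) = -279.

-279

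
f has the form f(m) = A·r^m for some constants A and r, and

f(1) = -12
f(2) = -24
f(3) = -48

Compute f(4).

Consecutive ratio: -24/(-12) = 2, and -48/(-24) = 2, so r = 2.
Then A·2^1 = -12 gives A = -6, and f(m) = -6·2^m.
f(4) = -6·2^4 = -96.

-96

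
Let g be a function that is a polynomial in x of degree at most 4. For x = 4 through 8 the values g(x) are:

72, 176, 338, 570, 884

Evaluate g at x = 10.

First differences: 104, 162, 232, 314. Second differences: 58, 70, 82. Third differences: 12, 12.
Level-3 differences are constant, so g has degree 3.
Fitting a degree-3 polynomial gives g(x) = 2x³ - x² - 9x - 4.
Then g(10) = 1806.

1806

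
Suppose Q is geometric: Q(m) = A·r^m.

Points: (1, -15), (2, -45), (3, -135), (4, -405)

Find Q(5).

-1215

Consecutive ratio: -45/(-15) = 3, and -135/(-45) = 3, so r = 3.
Then A·3^1 = -15 gives A = -5, and Q(m) = -5·3^m.
Q(5) = -5·3^5 = -1215.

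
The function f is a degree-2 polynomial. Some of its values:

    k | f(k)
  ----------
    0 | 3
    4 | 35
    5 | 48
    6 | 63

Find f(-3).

Write f(k) = ak² + bk + c; the 4 given values yield a linear system in the 3 coefficients.
Solving, f(k) = k² + 4k + 3.
Then f(-3) = 0.

0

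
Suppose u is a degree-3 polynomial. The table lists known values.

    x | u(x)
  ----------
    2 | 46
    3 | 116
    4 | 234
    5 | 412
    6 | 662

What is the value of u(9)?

1964

Write u(x) = ax³ + bx² + cx + d; the 5 given values yield a linear system in the 4 coefficients.
Solving, u(x) = 2x³ + 6x² + 2x + 2.
Then u(9) = 1964.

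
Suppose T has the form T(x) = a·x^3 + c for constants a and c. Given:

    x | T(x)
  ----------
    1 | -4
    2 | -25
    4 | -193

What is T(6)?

-649

From T(1) = -4 and T(2) = -25: 1a + c = -4 and 8a + c = -25.
Subtracting: 7a = -21, so a = -3; then c = -4 − (-3)·1 = -1.
So T(x) = -3x³ − 1, and T(6) = -649.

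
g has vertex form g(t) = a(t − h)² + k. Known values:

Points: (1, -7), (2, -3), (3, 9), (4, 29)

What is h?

First differences 4, 12, 20; second difference 8 = 2a, so a = 4.
Expanding, the t-coefficient is −2ah = -8h; matching it to the data gives h = 1, and then k = -7.
So g(t) = 4(t − 1)² − 7.
Hence h = 1.

1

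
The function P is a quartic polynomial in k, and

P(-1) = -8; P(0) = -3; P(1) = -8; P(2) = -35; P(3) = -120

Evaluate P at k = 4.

-323

Write P(k) = ak^4 + bk³ + ck² + dk + e; the 5 given values yield a linear system in the 5 coefficients.
Solving, P(k) = -k^4 - 4k² - 3.
Then P(4) = -323.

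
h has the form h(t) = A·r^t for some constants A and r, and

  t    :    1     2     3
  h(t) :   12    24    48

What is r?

Consecutive ratio: 24/12 = 2, and 48/24 = 2, so r = 2.
Then A·2^1 = 12 gives A = 6, and h(t) = 6·2^t.

2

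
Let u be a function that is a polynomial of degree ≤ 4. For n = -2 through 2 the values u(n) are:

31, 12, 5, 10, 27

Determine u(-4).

105

First differences: -19, -7, 5, 17. Second differences: 12, 12, 12.
Level-2 differences are constant, so u has degree 2.
Fitting a degree-2 polynomial gives u(n) = 6n² - n + 5.
Then u(-4) = 105.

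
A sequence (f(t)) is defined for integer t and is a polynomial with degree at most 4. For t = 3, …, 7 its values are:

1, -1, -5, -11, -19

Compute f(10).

-55

Write f(t) = at^4 + bt³ + ct² + dt + e; the 5 given values yield a linear system in the 5 coefficients.
Solving, the top 2 coefficients vanish, and f(t) = -t² + 5t - 5.
Then f(10) = -55.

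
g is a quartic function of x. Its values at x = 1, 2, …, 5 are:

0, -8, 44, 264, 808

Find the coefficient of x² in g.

-8

Write g(x) = ax^4 + bx³ + cx² + dx + e; the 5 given values yield a linear system in the 5 coefficients.
Solving, g(x) = 2x^4 - 2x³ - 8x² + 8.
The coefficient of x² is -8.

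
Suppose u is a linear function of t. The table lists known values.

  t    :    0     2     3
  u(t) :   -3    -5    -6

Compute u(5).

Write u(t) = at + b; the 3 given values yield a linear system in the 2 coefficients.
Solving, u(t) = -t - 3.
Then u(5) = -8.

-8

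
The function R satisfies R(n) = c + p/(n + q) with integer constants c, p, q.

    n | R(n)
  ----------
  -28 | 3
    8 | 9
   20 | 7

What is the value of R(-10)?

(R(n) − c)(n + q) = p for each data point; the three points give a linear system in c and q, then p follows.
Solving: c = 5, q = 4, p = 48, so R(n) = 5 + 48/(n + 4).
Then R(-10) = 5 + 48/(-6) = -3.

-3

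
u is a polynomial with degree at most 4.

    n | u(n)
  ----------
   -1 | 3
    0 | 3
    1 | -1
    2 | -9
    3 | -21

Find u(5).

-57

First differences: 0, -4, -8, -12. Second differences: -4, -4, -4.
Level-2 differences are constant, so u has degree 2.
Fitting a degree-2 polynomial gives u(n) = -2n² - 2n + 3.
Then u(5) = -57.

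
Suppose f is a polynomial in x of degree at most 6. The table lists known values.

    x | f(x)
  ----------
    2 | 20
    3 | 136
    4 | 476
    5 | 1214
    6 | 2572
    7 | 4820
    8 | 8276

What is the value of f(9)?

13306

First differences: 116, 340, 738, 1358, 2248, 3456. Second differences: 224, 398, 620, 890, 1208. Third differences: 174, 222, 270, 318. Fourth differences: 48, 48, 48.
Level-4 differences are constant, so f has degree 4.
Extending the table by one column gives the next first difference 5030, so f(9) = 8276 + 5030 = 13306.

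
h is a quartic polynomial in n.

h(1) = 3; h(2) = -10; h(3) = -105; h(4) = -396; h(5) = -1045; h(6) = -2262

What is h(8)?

Write h(n) = an^4 + bn³ + cn² + dn + e; the 6 given values yield a linear system in the 5 coefficients.
Solving, h(n) = -2n^4 + n³ + 3n² + n.
Then h(8) = -7480.

-7480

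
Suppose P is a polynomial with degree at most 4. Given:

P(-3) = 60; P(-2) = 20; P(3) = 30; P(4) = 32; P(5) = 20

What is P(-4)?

Write P(t) = at^4 + bt³ + ct² + dt + e; the 5 given values yield a linear system in the 5 coefficients.
Solving, the leading coefficient vanishes, and P(t) = -t³ + 5t² + 4t.
Then P(-4) = 128.

128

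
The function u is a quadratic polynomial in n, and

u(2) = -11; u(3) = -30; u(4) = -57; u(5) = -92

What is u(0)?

First differences: -19, -27, -35. Second differences: -8, -8.
Level-2 differences are constant, so u has degree 2.
Fitting a degree-2 polynomial gives u(n) = -4n² + n + 3.
Then u(0) = 3.

3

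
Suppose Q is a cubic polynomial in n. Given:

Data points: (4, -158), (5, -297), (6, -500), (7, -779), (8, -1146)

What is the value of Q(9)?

-1613

First differences: -139, -203, -279, -367. Second differences: -64, -76, -88. Third differences: -12, -12.
Level-3 differences are constant, so Q has degree 3.
Fitting a degree-3 polynomial gives Q(n) = -2n³ - 2n² + n - 2.
Then Q(9) = -1613.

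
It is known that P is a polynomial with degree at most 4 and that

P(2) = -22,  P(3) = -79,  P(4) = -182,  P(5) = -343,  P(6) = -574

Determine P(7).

-887

Write P(m) = am^4 + bm³ + cm² + dm + e; the 5 given values yield a linear system in the 5 coefficients.
Solving, the leading coefficient vanishes, and P(m) = -2m³ - 5m² + 6m + 2.
Then P(7) = -887.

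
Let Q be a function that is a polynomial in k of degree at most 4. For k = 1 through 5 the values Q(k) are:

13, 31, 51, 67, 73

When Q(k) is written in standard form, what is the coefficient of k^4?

0

First differences: 18, 20, 16, 6. Second differences: 2, -4, -10. Third differences: -6, -6.
Level-3 differences are constant, so Q has degree 3.
Fitting a degree-3 polynomial gives Q(k) = -k³ + 7k² + 4k + 3.
The coefficient of k^4 is 0.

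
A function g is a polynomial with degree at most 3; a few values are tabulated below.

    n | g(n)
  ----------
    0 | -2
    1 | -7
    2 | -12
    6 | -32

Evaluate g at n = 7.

Write g(n) = an³ + bn² + cn + d; the 4 given values yield a linear system in the 4 coefficients.
Solving, the top 2 coefficients vanish, and g(n) = -5n - 2.
Then g(7) = -37.

-37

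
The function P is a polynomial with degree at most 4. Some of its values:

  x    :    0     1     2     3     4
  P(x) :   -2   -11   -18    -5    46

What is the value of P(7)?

First differences: -9, -7, 13, 51. Second differences: 2, 20, 38. Third differences: 18, 18.
Level-3 differences are constant, so P has degree 3.
Fitting a degree-3 polynomial gives P(x) = 3x³ - 8x² - 4x - 2.
Then P(7) = 607.

607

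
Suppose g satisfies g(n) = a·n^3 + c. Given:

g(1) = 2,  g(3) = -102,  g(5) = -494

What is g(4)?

From g(1) = 2 and g(3) = -102: 1a + c = 2 and 27a + c = -102.
Subtracting: 26a = -104, so a = -4; then c = 2 − (-4)·1 = 6.
So g(n) = -4n³ + 6, and g(4) = -250.

-250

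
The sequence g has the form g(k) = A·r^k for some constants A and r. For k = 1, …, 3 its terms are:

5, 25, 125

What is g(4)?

Consecutive ratio: 25/5 = 5, and 125/25 = 5, so r = 5.
Then A·5^1 = 5 gives A = 1, and g(k) = 1·5^k.
g(4) = 1·5^4 = 625.

625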